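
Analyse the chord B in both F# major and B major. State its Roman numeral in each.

IV in F# major; I in B major

The scale of F# major is F# G# A# B C# D# E#; B is degree 4, and the triad built there (B-D#-F#) is major, so it is IV.
The scale of B major is B C# D# E F# G# A#; B is degree 1, and the triad built there (B-D#-F#) is major, so it is I.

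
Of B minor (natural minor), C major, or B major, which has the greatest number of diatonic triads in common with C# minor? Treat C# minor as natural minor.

B major

Triads of C# minor (natural minor): C#m (i), D#dim (ii°), E (III), F#m (iv), G#m (v), A (VI), B (VII).
B minor (natural minor) shares 2: F#m, A.
C major shares 0: none.
B major shares 4: C#m, E, G#m, B.
The most common triads (4) are shared with B major.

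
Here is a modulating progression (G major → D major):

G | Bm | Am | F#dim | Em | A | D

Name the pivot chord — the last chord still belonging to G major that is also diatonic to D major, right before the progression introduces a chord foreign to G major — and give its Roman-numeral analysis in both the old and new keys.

Chords diatonic to G major: G, Am, Bm, C, D, Em, F#dim.
Reading the progression, the first chord not in that set is A, so the modulation leaves G major there.
The chord immediately before A is Em, which is diatonic to both keys: vi in G major and ii in D major.

Em — vi in G major, ii in D major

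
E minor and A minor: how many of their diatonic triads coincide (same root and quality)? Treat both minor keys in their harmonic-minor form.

Diatonic triads of E minor (harmonic minor): Em (i), F#dim (ii°), Gaug (III+), Am (iv), B (V), C (VI), D#dim (vii°).
Diatonic triads of A minor (harmonic minor): Am (i), Bdim (ii°), Caug (III+), Dm (iv), E (V), F (VI), G#dim (vii°).
Matching root and quality in both lists: Am.
That gives 1 common triad.

1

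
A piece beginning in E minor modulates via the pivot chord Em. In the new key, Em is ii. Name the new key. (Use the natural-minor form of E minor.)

The numeral ii denotes a minor triad on scale degree 2. With E on degree 2, the tonic of the new key is D.
Degree 2 carries a minor triad in major keys, so the destination is D major.
Check: the diatonic triads of D major are D (I), Em (ii), F♯m (iii), G (IV), A (V), Bm (vi), C♯dim (vii°) — Em is indeed ii.

D major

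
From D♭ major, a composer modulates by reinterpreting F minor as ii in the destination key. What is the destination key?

E♭ major

The numeral ii denotes a minor triad on scale degree 2. With F on degree 2, the tonic of the new key is E♭.
Degree 2 carries a minor triad in major keys, so the destination is E♭ major.
Check: the diatonic triads of E♭ major are E♭ (I), Fm (ii), Gm (iii), A♭ (IV), B♭ (V), Cm (vi), Ddim (vii°) — F minor is indeed ii.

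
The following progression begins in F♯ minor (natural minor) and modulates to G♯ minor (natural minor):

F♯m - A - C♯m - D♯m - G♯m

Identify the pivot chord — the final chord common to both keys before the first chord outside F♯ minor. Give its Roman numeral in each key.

Chords diatonic to F♯ minor: F♯m, G♯dim, A, Bm, C♯m, D, E.
Reading the progression, the first chord not in that set is D♯m, so the modulation leaves F♯ minor there.
The chord immediately before D♯m is C♯m, which is diatonic to both keys: v in F♯ minor and iv in G♯ minor.

C♯m — v in F♯ minor, iv in G♯ minor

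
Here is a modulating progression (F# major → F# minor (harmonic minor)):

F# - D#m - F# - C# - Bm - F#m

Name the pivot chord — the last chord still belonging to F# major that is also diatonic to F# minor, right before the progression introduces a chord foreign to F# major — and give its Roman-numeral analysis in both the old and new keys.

Chords diatonic to F# major: F#, G#m, A#m, B, C#, D#m, E#dim.
Reading the progression, the first chord not in that set is Bm, so the modulation leaves F# major there.
The chord immediately before Bm is C#, which is diatonic to both keys: V in F# major and V in F# minor.

C# — V in F# major, V in F# minor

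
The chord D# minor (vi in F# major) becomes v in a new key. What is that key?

The numeral v denotes a minor triad on scale degree 5. With D# on degree 5, the tonic of the new key is G#.
Degree 5 carries a minor triad in natural-minor keys, so the destination is G# minor.
Check: the diatonic triads of G# minor (natural minor) are G#m (i), A#dim (ii°), B (III), C#m (iv), D#m (v), E (VI), F# (VII) — D# minor is indeed v.

G# minor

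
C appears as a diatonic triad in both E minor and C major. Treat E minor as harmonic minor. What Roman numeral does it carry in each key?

The scale of E minor (harmonic minor) is E F# G A B C D#; C is degree 6, and the triad built there (C-E-G) is major, so it is VI.
The scale of C major is C D E F G A B; C is degree 1, and the triad built there (C-E-G) is major, so it is I.

VI in E minor; I in C major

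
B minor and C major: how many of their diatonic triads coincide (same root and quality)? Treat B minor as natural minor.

2

Diatonic triads of B minor (natural minor): Bm (i), C#dim (ii°), D (III), Em (iv), F#m (v), G (VI), A (VII).
Diatonic triads of C major: C (I), Dm (ii), Em (iii), F (IV), G (V), Am (vi), Bdim (vii°).
Matching root and quality in both lists: Em, G.
That gives 2 common triads.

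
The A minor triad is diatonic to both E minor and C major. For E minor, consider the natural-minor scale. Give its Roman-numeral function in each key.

iv in E minor; vi in C major

The scale of E minor (natural minor) is E F♯ G A B C D; A is degree 4, and the triad built there (A-C-E) is minor, so it is iv.
The scale of C major is C D E F G A B; A is degree 6, and the triad built there (A-C-E) is minor, so it is vi.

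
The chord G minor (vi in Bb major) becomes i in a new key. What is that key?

The numeral i denotes a minor triad on scale degree 1. With G on degree 1, the tonic of the new key is G.
Degree 1 carries a minor triad in minor keys, so the destination is G minor.
Check: the diatonic triads of G minor (natural minor) are Gm (i), Adim (ii°), Bb (III), Cm (iv), Dm (v), Eb (VI), F (VII) — G minor is indeed i.

G minor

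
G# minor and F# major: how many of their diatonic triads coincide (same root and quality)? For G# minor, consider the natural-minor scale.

Diatonic triads of G# minor (natural minor): G#m (i), A#dim (ii°), B (III), C#m (iv), D#m (v), E (VI), F# (VII).
Diatonic triads of F# major: F# (I), G#m (ii), A#m (iii), B (IV), C# (V), D#m (vi), E#dim (vii°).
Matching root and quality in both lists: G#m, B, D#m, F#.
That gives 4 common triads.

4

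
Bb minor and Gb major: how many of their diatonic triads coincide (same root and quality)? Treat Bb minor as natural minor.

Diatonic triads of Bb minor (natural minor): Bbm (i), Cdim (ii°), Db (III), Ebm (iv), Fm (v), Gb (VI), Ab (VII).
Diatonic triads of Gb major: Gb (I), Abm (ii), Bbm (iii), Cb (IV), Db (V), Ebm (vi), Fdim (vii°).
Matching root and quality in both lists: Bbm, Db, Ebm, Gb.
That gives 4 common triads.

4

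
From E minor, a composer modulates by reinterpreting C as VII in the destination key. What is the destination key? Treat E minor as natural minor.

The numeral VII denotes a major triad on scale degree 7. With C on degree 7, the tonic of the new key is D.
Degree 7 carries a major triad in natural-minor keys, so the destination is D minor.
Check: the diatonic triads of D minor (natural minor) are Dm (i), Edim (ii°), F (III), Gm (iv), Am (v), Bb (VI), C (VII) — C is indeed VII.

D minor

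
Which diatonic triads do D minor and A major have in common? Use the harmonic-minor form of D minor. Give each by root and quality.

Triads in D minor (harmonic minor): Dm (i), Edim (ii°), Faug (III+), Gm (iv), A (V), B♭ (VI), C♯dim (vii°).
Triads in A major: A (I), Bm (ii), C♯m (iii), D (IV), E (V), F♯m (vi), G♯dim (vii°).
Shared triads with their functions: A (V in D minor, I in A major).

A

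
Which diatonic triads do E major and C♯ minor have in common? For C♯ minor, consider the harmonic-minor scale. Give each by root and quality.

F♯m, A, C♯m, D♯dim

Triads in E major: E major (I), F♯ minor (ii), G♯ minor (iii), A major (IV), B major (V), C♯ minor (vi), D♯ diminished (vii°).
Triads in C♯ minor (harmonic minor): C♯ minor (i), D♯ diminished (ii°), E augmented (III+), F♯ minor (iv), G♯ major (V), A major (VI), B♯ diminished (vii°).
Shared triads with their functions: F♯ minor (ii in E major, iv in C♯ minor); A major (IV in E major, VI in C♯ minor); C♯ minor (vi in E major, i in C♯ minor); D♯ diminished (vii° in E major, ii° in C♯ minor).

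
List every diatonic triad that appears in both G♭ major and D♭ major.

G♭, B♭m, D♭, E♭m

Triads in G♭ major: G♭ (I), A♭m (ii), B♭m (iii), C♭ (IV), D♭ (V), E♭m (vi), Fdim (vii°).
Triads in D♭ major: D♭ (I), E♭m (ii), Fm (iii), G♭ (IV), A♭ (V), B♭m (vi), Cdim (vii°).
Shared triads with their functions: G♭ (I in G♭ major, IV in D♭ major); B♭m (iii in G♭ major, vi in D♭ major); D♭ (V in G♭ major, I in D♭ major); E♭m (vi in G♭ major, ii in D♭ major).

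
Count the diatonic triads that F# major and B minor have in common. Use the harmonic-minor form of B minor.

1

Diatonic triads of F# major: F# major (I), G# minor (ii), A# minor (iii), B major (IV), C# major (V), D# minor (vi), E# diminished (vii°).
Diatonic triads of B minor (harmonic minor): B minor (i), C# diminished (ii°), D augmented (III+), E minor (iv), F# major (V), G major (VI), A# diminished (vii°).
Matching root and quality in both lists: F# major.
That gives 1 common triad.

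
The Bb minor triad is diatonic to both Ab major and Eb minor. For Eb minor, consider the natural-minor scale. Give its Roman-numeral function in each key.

ii in Ab major; v in Eb minor

The scale of Ab major is Ab Bb C Db Eb F G; Bb is degree 2, and the triad built there (Bb-Db-F) is minor, so it is ii.
The scale of Eb minor (natural minor) is Eb F Gb Ab Bb Cb Db; Bb is degree 5, and the triad built there (Bb-Db-F) is minor, so it is v.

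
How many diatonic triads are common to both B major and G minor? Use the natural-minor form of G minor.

0

Diatonic triads of B major: B (I), C#m (ii), D#m (iii), E (IV), F# (V), G#m (vi), A#dim (vii°).
Diatonic triads of G minor (natural minor): Gm (i), Adim (ii°), Bb (III), Cm (iv), Dm (v), Eb (VI), F (VII).
No triad has the same root and quality in both keys.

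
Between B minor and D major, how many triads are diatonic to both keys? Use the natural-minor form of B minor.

7

Diatonic triads of B minor (natural minor): B minor (i), C# diminished (ii°), D major (III), E minor (iv), F# minor (v), G major (VI), A major (VII).
Diatonic triads of D major: D major (I), E minor (ii), F# minor (iii), G major (IV), A major (V), B minor (vi), C# diminished (vii°).
Matching root and quality in both lists: B minor, C# diminished, D major, E minor, F# minor, G major, A major.
That gives 7 common triads.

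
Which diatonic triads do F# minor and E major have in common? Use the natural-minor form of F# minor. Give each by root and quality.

Triads in F# minor (natural minor): F#m (i), G#dim (ii°), A (III), Bm (iv), C#m (v), D (VI), E (VII).
Triads in E major: E (I), F#m (ii), G#m (iii), A (IV), B (V), C#m (vi), D#dim (vii°).
Shared triads with their functions: F#m (i in F# minor, ii in E major); A (III in F# minor, IV in E major); C#m (v in F# minor, vi in E major); E (VII in F# minor, I in E major).

F#m, A, C#m, E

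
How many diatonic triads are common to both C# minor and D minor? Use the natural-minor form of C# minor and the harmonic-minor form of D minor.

Diatonic triads of C# minor (natural minor): C#m (i), D#dim (ii°), E (III), F#m (iv), G#m (v), A (VI), B (VII).
Diatonic triads of D minor (harmonic minor): Dm (i), Edim (ii°), Faug (III+), Gm (iv), A (V), Bb (VI), C#dim (vii°).
Matching root and quality in both lists: A.
That gives 1 common triad.

1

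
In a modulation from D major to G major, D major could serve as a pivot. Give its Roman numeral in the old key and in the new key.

The scale of D major is D E F# G A B C#; D is degree 1, and the triad built there (D-F#-A) is major, so it is I.
The scale of G major is G A B C D E F#; D is degree 5, and the triad built there (D-F#-A) is major, so it is V.

I in D major; V in G major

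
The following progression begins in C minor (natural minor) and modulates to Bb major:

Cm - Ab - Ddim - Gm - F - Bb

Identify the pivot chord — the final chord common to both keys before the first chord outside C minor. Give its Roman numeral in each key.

Chords diatonic to C minor: Cm, Ddim, Eb, Fm, Gm, Ab, Bb.
Reading the progression, the first chord not in that set is F, so the modulation leaves C minor there.
The chord immediately before F is Gm, which is diatonic to both keys: v in C minor and vi in Bb major.

Gm — v in C minor, vi in Bb major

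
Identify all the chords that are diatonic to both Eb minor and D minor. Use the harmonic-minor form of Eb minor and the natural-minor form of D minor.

Bb

Triads in Eb minor (harmonic minor): Ebm (i), Fdim (ii°), Gbaug (III+), Abm (iv), Bb (V), Cb (VI), Ddim (vii°).
Triads in D minor (natural minor): Dm (i), Edim (ii°), F (III), Gm (iv), Am (v), Bb (VI), C (VII).
Shared triads with their functions: Bb (V in Eb minor, VI in D minor).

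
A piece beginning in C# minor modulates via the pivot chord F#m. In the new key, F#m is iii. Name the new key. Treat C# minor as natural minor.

The numeral iii denotes a minor triad on scale degree 3. With F# on degree 3, the tonic of the new key is D.
Degree 3 carries a minor triad in major keys, so the destination is D major.
Check: the diatonic triads of D major are D (I), Em (ii), F#m (iii), G (IV), A (V), Bm (vi), C#dim (vii°) — F#m is indeed iii.

D major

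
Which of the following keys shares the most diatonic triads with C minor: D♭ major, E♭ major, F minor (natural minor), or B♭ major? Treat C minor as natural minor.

Triads of C minor (natural minor): C minor (i), D diminished (ii°), E♭ major (III), F minor (iv), G minor (v), A♭ major (VI), B♭ major (VII).
D♭ major shares 2: Fm, A♭.
E♭ major shares 7: Cm, Ddim, E♭, Fm, Gm, A♭, B♭.
F minor (natural minor) shares 4: Cm, E♭, Fm, A♭.
B♭ major shares 4: Cm, E♭, Gm, B♭.
The most common triads (7) are shared with E♭ major.

E♭ major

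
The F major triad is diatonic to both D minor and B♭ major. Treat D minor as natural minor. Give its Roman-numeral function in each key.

III in D minor; V in B♭ major

The scale of D minor (natural minor) is D E F G A B♭ C; F is degree 3, and the triad built there (F-A-C) is major, so it is III.
The scale of B♭ major is B♭ C D E♭ F G A; F is degree 5, and the triad built there (F-A-C) is major, so it is V.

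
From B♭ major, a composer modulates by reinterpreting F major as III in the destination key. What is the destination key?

The numeral III denotes a major triad on scale degree 3. With F on degree 3, the tonic of the new key is D.
Degree 3 carries a major triad in natural-minor keys, so the destination is D minor.
Check: the diatonic triads of D minor (natural minor) are Dm (i), Edim (ii°), F (III), Gm (iv), Am (v), B♭ (VI), C (VII) — F major is indeed III.

D minor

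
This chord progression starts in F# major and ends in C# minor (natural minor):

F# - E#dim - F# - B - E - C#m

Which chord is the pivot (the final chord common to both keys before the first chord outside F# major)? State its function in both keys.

Chords diatonic to F# major: F#, G#m, A#m, B, C#, D#m, E#dim.
Reading the progression, the first chord not in that set is E, so the modulation leaves F# major there.
The chord immediately before E is B, which is diatonic to both keys: IV in F# major and VII in C# minor.

B — IV in F# major, VII in C# minor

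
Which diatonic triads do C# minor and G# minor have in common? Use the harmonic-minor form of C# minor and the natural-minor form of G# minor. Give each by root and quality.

Triads in C# minor (harmonic minor): C#m (i), D#dim (ii°), Eaug (III+), F#m (iv), G# (V), A (VI), B#dim (vii°).
Triads in G# minor (natural minor): G#m (i), A#dim (ii°), B (III), C#m (iv), D#m (v), E (VI), F# (VII).
Shared triads with their functions: C#m (i in C# minor, iv in G# minor).

C#m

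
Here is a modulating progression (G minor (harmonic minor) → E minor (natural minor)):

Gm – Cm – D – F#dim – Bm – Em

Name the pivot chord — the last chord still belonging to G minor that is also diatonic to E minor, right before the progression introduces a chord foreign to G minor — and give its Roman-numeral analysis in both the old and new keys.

F#dim — vii° in G minor, ii° in E minor

Chords diatonic to G minor: Gm, Adim, Bbaug, Cm, D, Eb, F#dim.
Reading the progression, the first chord not in that set is Bm, so the modulation leaves G minor there.
The chord immediately before Bm is F#dim, which is diatonic to both keys: vii° in G minor and ii° in E minor.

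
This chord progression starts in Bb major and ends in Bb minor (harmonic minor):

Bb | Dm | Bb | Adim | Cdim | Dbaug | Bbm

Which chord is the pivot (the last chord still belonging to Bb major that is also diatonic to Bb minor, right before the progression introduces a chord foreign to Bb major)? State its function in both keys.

Adim — vii° in Bb major, vii° in Bb minor

Chords diatonic to Bb major: Bb, Cm, Dm, Eb, F, Gm, Adim.
Reading the progression, the first chord not in that set is Cdim, so the modulation leaves Bb major there.
The chord immediately before Cdim is Adim, which is diatonic to both keys: vii° in Bb major and vii° in Bb minor.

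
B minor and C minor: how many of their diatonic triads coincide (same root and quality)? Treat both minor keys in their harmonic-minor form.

1

Diatonic triads of B minor (harmonic minor): Bm (i), C#dim (ii°), Daug (III+), Em (iv), F# (V), G (VI), A#dim (vii°).
Diatonic triads of C minor (harmonic minor): Cm (i), Ddim (ii°), Ebaug (III+), Fm (iv), G (V), Ab (VI), Bdim (vii°).
Matching root and quality in both lists: G.
That gives 1 common triad.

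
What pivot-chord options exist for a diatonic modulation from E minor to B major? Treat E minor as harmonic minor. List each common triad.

B

Triads in E minor (harmonic minor): Em (i), F#dim (ii°), Gaug (III+), Am (iv), B (V), C (VI), D#dim (vii°).
Triads in B major: B (I), C#m (ii), D#m (iii), E (IV), F# (V), G#m (vi), A#dim (vii°).
Shared triads with their functions: B (V in E minor, I in B major).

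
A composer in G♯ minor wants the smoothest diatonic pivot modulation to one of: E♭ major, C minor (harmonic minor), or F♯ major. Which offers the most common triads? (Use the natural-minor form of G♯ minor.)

Triads of G♯ minor (natural minor): G♯ minor (i), A♯ diminished (ii°), B major (III), C♯ minor (iv), D♯ minor (v), E major (VI), F♯ major (VII).
E♭ major shares 0: none.
C minor (harmonic minor) shares 0: none.
F♯ major shares 4: G♯m, B, D♯m, F♯.
The most common triads (4) are shared with F♯ major.

F♯ major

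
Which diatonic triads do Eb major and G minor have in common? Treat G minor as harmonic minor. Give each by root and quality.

Triads in Eb major: Eb major (I), F minor (ii), G minor (iii), Ab major (IV), Bb major (V), C minor (vi), D diminished (vii°).
Triads in G minor (harmonic minor): G minor (i), A diminished (ii°), Bb augmented (III+), C minor (iv), D major (V), Eb major (VI), F# diminished (vii°).
Shared triads with their functions: Eb major (I in Eb major, VI in G minor); G minor (iii in Eb major, i in G minor); C minor (vi in Eb major, iv in G minor).

Eb, Gm, Cm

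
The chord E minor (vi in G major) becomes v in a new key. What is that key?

A minor

The numeral v denotes a minor triad on scale degree 5. With E on degree 5, the tonic of the new key is A.
Degree 5 carries a minor triad in natural-minor keys, so the destination is A minor.
Check: the diatonic triads of A minor (natural minor) are Am (i), Bdim (ii°), C (III), Dm (iv), Em (v), F (VI), G (VII) — E minor is indeed v.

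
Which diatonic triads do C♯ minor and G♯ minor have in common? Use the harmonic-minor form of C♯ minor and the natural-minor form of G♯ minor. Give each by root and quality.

Triads in C♯ minor (harmonic minor): C♯ minor (i), D♯ diminished (ii°), E augmented (III+), F♯ minor (iv), G♯ major (V), A major (VI), B♯ diminished (vii°).
Triads in G♯ minor (natural minor): G♯ minor (i), A♯ diminished (ii°), B major (III), C♯ minor (iv), D♯ minor (v), E major (VI), F♯ major (VII).
Shared triads with their functions: C♯ minor (i in C♯ minor, iv in G♯ minor).

C♯m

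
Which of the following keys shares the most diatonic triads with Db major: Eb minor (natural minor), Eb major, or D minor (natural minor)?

Triads of Db major: Db (I), Ebm (ii), Fm (iii), Gb (IV), Ab (V), Bbm (vi), Cdim (vii°).
Eb minor (natural minor) shares 4: Db, Ebm, Gb, Bbm.
Eb major shares 2: Fm, Ab.
D minor (natural minor) shares 0: none.
The most common triads (4) are shared with Eb minor.

Eb minor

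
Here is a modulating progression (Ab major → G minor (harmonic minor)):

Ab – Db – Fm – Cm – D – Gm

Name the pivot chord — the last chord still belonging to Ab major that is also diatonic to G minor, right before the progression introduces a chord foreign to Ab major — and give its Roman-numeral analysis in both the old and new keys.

Cm — iii in Ab major, iv in G minor

Chords diatonic to Ab major: Ab, Bbm, Cm, Db, Eb, Fm, Gdim.
Reading the progression, the first chord not in that set is D, so the modulation leaves Ab major there.
The chord immediately before D is Cm, which is diatonic to both keys: iii in Ab major and iv in G minor.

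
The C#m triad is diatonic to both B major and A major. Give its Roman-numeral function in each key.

The scale of B major is B C# D# E F# G# A#; C# is degree 2, and the triad built there (C#-E-G#) is minor, so it is ii.
The scale of A major is A B C# D E F# G#; C# is degree 3, and the triad built there (C#-E-G#) is minor, so it is iii.

ii in B major; iii in A major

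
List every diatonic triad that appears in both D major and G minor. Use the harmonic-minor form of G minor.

Triads in D major: D major (I), E minor (ii), F# minor (iii), G major (IV), A major (V), B minor (vi), C# diminished (vii°).
Triads in G minor (harmonic minor): G minor (i), A diminished (ii°), Bb augmented (III+), C minor (iv), D major (V), Eb major (VI), F# diminished (vii°).
Shared triads with their functions: D major (I in D major, V in G minor).

D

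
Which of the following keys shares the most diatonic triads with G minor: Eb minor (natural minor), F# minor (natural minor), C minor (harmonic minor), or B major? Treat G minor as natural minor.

Triads of G minor (natural minor): G minor (i), A diminished (ii°), Bb major (III), C minor (iv), D minor (v), Eb major (VI), F major (VII).
Eb minor (natural minor) shares 0: none.
F# minor (natural minor) shares 0: none.
C minor (harmonic minor) shares 1: Cm.
B major shares 0: none.
The most common triads (1) are shared with C minor.

C minor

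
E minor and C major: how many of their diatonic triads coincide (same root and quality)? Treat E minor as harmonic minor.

3

Diatonic triads of E minor (harmonic minor): Em (i), F#dim (ii°), Gaug (III+), Am (iv), B (V), C (VI), D#dim (vii°).
Diatonic triads of C major: C (I), Dm (ii), Em (iii), F (IV), G (V), Am (vi), Bdim (vii°).
Matching root and quality in both lists: Em, Am, C.
That gives 3 common triads.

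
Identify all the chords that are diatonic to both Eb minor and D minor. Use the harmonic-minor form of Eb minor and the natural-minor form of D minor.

Triads in Eb minor (harmonic minor): Ebm (i), Fdim (ii°), Gbaug (III+), Abm (iv), Bb (V), Cb (VI), Ddim (vii°).
Triads in D minor (natural minor): Dm (i), Edim (ii°), F (III), Gm (iv), Am (v), Bb (VI), C (VII).
Shared triads with their functions: Bb (V in Eb minor, VI in D minor).

Bb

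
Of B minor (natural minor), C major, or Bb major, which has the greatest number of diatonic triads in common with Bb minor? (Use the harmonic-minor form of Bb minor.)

Bb major

Triads of Bb minor (harmonic minor): Bb minor (i), C diminished (ii°), Db augmented (III+), Eb minor (iv), F major (V), Gb major (VI), A diminished (vii°).
B minor (natural minor) shares 0: none.
C major shares 1: F.
Bb major shares 2: F, Adim.
The most common triads (2) are shared with Bb major.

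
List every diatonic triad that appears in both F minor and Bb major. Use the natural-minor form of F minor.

Triads in F minor (natural minor): F minor (i), G diminished (ii°), Ab major (III), Bb minor (iv), C minor (v), Db major (VI), Eb major (VII).
Triads in Bb major: Bb major (I), C minor (ii), D minor (iii), Eb major (IV), F major (V), G minor (vi), A diminished (vii°).
Shared triads with their functions: C minor (v in F minor, ii in Bb major); Eb major (VII in F minor, IV in Bb major).

Cm, Eb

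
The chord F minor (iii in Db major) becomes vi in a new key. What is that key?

Ab major

The numeral vi denotes a minor triad on scale degree 6. With F on degree 6, the tonic of the new key is Ab.
Degree 6 carries a minor triad in major keys, so the destination is Ab major.
Check: the diatonic triads of Ab major are Ab (I), Bbm (ii), Cm (iii), Db (IV), Eb (V), Fm (vi), Gdim (vii°) — F minor is indeed vi.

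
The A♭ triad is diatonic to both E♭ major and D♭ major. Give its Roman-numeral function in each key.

The scale of E♭ major is E♭ F G A♭ B♭ C D; A♭ is degree 4, and the triad built there (A♭-C-E♭) is major, so it is IV.
The scale of D♭ major is D♭ E♭ F G♭ A♭ B♭ C; A♭ is degree 5, and the triad built there (A♭-C-E♭) is major, so it is V.

IV in E♭ major; V in D♭ major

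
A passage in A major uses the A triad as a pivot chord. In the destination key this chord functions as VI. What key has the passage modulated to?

The numeral VI denotes a major triad on scale degree 6. With A on degree 6, the tonic of the new key is C#.
Degree 6 carries a major triad in minor keys, so the destination is C# minor.
Check: the diatonic triads of C# minor (natural minor) are C#m (i), D#dim (ii°), E (III), F#m (iv), G#m (v), A (VI), B (VII) — A is indeed VI.

C# minor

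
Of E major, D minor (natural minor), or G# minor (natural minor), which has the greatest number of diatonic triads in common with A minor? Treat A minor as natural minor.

D minor

Triads of A minor (natural minor): Am (i), Bdim (ii°), C (III), Dm (iv), Em (v), F (VI), G (VII).
E major shares 0: none.
D minor (natural minor) shares 4: Am, C, Dm, F.
G# minor (natural minor) shares 0: none.
The most common triads (4) are shared with D minor.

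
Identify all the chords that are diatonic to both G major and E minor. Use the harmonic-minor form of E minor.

Am, C, Em, F#dim

Triads in G major: G (I), Am (ii), Bm (iii), C (IV), D (V), Em (vi), F#dim (vii°).
Triads in E minor (harmonic minor): Em (i), F#dim (ii°), Gaug (III+), Am (iv), B (V), C (VI), D#dim (vii°).
Shared triads with their functions: Am (ii in G major, iv in E minor); C (IV in G major, VI in E minor); Em (vi in G major, i in E minor); F#dim (vii° in G major, ii° in E minor).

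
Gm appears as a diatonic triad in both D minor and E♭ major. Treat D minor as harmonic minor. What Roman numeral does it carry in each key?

The scale of D minor (harmonic minor) is D E F G A B♭ C♯; G is degree 4, and the triad built there (G-B♭-D) is minor, so it is iv.
The scale of E♭ major is E♭ F G A♭ B♭ C D; G is degree 3, and the triad built there (G-B♭-D) is minor, so it is iii.

iv in D minor; iii in E♭ major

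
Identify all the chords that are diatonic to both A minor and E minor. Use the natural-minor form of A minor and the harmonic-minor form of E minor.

Triads in A minor (natural minor): Am (i), Bdim (ii°), C (III), Dm (iv), Em (v), F (VI), G (VII).
Triads in E minor (harmonic minor): Em (i), F♯dim (ii°), Gaug (III+), Am (iv), B (V), C (VI), D♯dim (vii°).
Shared triads with their functions: Am (i in A minor, iv in E minor); C (III in A minor, VI in E minor); Em (v in A minor, i in E minor).

Am, C, Em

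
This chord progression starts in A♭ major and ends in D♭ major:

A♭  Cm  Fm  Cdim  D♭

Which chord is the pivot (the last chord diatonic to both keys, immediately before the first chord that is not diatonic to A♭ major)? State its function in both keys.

Fm — vi in A♭ major, iii in D♭ major

Chords diatonic to A♭ major: A♭, B♭m, Cm, D♭, E♭, Fm, Gdim.
Reading the progression, the first chord not in that set is Cdim, so the modulation leaves A♭ major there.
The chord immediately before Cdim is Fm, which is diatonic to both keys: vi in A♭ major and iii in D♭ major.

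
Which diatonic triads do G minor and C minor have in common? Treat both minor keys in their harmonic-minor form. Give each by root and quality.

Triads in G minor (harmonic minor): G minor (i), A diminished (ii°), B♭ augmented (III+), C minor (iv), D major (V), E♭ major (VI), F♯ diminished (vii°).
Triads in C minor (harmonic minor): C minor (i), D diminished (ii°), E♭ augmented (III+), F minor (iv), G major (V), A♭ major (VI), B diminished (vii°).
Shared triads with their functions: C minor (iv in G minor, i in C minor).

Cm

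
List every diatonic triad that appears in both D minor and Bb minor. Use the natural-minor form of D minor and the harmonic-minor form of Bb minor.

F

Triads in D minor (natural minor): Dm (i), Edim (ii°), F (III), Gm (iv), Am (v), Bb (VI), C (VII).
Triads in Bb minor (harmonic minor): Bbm (i), Cdim (ii°), Dbaug (III+), Ebm (iv), F (V), Gb (VI), Adim (vii°).
Shared triads with their functions: F (III in D minor, V in Bb minor).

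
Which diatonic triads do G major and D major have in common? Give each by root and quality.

G, Bm, D, Em

Triads in G major: G (I), Am (ii), Bm (iii), C (IV), D (V), Em (vi), F#dim (vii°).
Triads in D major: D (I), Em (ii), F#m (iii), G (IV), A (V), Bm (vi), C#dim (vii°).
Shared triads with their functions: G (I in G major, IV in D major); Bm (iii in G major, vi in D major); D (V in G major, I in D major); Em (vi in G major, ii in D major).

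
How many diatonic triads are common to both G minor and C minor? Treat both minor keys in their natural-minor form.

Diatonic triads of G minor (natural minor): Gm (i), Adim (ii°), Bb (III), Cm (iv), Dm (v), Eb (VI), F (VII).
Diatonic triads of C minor (natural minor): Cm (i), Ddim (ii°), Eb (III), Fm (iv), Gm (v), Ab (VI), Bb (VII).
Matching root and quality in both lists: Gm, Bb, Cm, Eb.
That gives 4 common triads.

4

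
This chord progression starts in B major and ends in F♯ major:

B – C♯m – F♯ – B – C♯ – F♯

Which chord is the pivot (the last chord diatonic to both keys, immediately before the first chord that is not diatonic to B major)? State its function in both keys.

B — I in B major, IV in F♯ major

Chords diatonic to B major: B, C♯m, D♯m, E, F♯, G♯m, A♯dim.
Reading the progression, the first chord not in that set is C♯, so the modulation leaves B major there.
The chord immediately before C♯ is B, which is diatonic to both keys: I in B major and IV in F♯ major.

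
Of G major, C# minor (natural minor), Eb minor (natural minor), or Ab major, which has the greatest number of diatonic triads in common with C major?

Triads of C major: C major (I), D minor (ii), E minor (iii), F major (IV), G major (V), A minor (vi), B diminished (vii°).
G major shares 4: C, Em, G, Am.
C# minor (natural minor) shares 0: none.
Eb minor (natural minor) shares 0: none.
Ab major shares 0: none.
The most common triads (4) are shared with G major.

G major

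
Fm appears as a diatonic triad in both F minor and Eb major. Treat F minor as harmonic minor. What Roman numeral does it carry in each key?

i in F minor; ii in Eb major

The scale of F minor (harmonic minor) is F G Ab Bb C Db E; F is degree 1, and the triad built there (F-Ab-C) is minor, so it is i.
The scale of Eb major is Eb F G Ab Bb C D; F is degree 2, and the triad built there (F-Ab-C) is minor, so it is ii.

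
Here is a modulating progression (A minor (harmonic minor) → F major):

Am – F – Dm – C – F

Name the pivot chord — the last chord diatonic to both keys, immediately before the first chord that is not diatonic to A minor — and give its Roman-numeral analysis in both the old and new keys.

Dm — iv in A minor, vi in F major

Chords diatonic to A minor: Am, Bdim, Caug, Dm, E, F, G#dim.
Reading the progression, the first chord not in that set is C, so the modulation leaves A minor there.
The chord immediately before C is Dm, which is diatonic to both keys: iv in A minor and vi in F major.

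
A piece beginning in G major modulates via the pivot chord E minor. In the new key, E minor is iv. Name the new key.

The numeral iv denotes a minor triad on scale degree 4. With E on degree 4, the tonic of the new key is B.
Degree 4 carries a minor triad in minor keys, so the destination is B minor.
Check: the diatonic triads of B minor (natural minor) are Bm (i), C#dim (ii°), D (III), Em (iv), F#m (v), G (VI), A (VII) — E minor is indeed iv.

B minor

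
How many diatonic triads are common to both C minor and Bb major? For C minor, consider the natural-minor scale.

4

Diatonic triads of C minor (natural minor): C minor (i), D diminished (ii°), Eb major (III), F minor (iv), G minor (v), Ab major (VI), Bb major (VII).
Diatonic triads of Bb major: Bb major (I), C minor (ii), D minor (iii), Eb major (IV), F major (V), G minor (vi), A diminished (vii°).
Matching root and quality in both lists: C minor, Eb major, G minor, Bb major.
That gives 4 common triads.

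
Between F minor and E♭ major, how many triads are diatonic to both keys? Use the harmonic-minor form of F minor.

Diatonic triads of F minor (harmonic minor): Fm (i), Gdim (ii°), A♭aug (III+), B♭m (iv), C (V), D♭ (VI), Edim (vii°).
Diatonic triads of E♭ major: E♭ (I), Fm (ii), Gm (iii), A♭ (IV), B♭ (V), Cm (vi), Ddim (vii°).
Matching root and quality in both lists: Fm.
That gives 1 common triad.

1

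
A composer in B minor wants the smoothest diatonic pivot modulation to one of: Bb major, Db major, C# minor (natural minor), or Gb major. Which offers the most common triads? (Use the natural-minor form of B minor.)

Triads of B minor (natural minor): Bm (i), C#dim (ii°), D (III), Em (iv), F#m (v), G (VI), A (VII).
Bb major shares 0: none.
Db major shares 0: none.
C# minor (natural minor) shares 2: F#m, A.
Gb major shares 0: none.
The most common triads (2) are shared with C# minor.

C# minor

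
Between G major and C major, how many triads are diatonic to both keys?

Diatonic triads of G major: G (I), Am (ii), Bm (iii), C (IV), D (V), Em (vi), F#dim (vii°).
Diatonic triads of C major: C (I), Dm (ii), Em (iii), F (IV), G (V), Am (vi), Bdim (vii°).
Matching root and quality in both lists: G, Am, C, Em.
That gives 4 common triads.

4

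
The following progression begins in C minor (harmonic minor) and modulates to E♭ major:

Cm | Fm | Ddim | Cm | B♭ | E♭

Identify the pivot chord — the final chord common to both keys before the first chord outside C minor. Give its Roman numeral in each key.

Cm — i in C minor, vi in E♭ major

Chords diatonic to C minor: Cm, Ddim, E♭aug, Fm, G, A♭, Bdim.
Reading the progression, the first chord not in that set is B♭, so the modulation leaves C minor there.
The chord immediately before B♭ is Cm, which is diatonic to both keys: i in C minor and vi in E♭ major.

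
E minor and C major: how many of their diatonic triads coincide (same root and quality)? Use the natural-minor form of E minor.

Diatonic triads of E minor (natural minor): Em (i), F#dim (ii°), G (III), Am (iv), Bm (v), C (VI), D (VII).
Diatonic triads of C major: C (I), Dm (ii), Em (iii), F (IV), G (V), Am (vi), Bdim (vii°).
Matching root and quality in both lists: Em, G, Am, C.
That gives 4 common triads.

4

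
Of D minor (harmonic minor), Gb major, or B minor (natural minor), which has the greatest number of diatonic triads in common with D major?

Triads of D major: D major (I), E minor (ii), F# minor (iii), G major (IV), A major (V), B minor (vi), C# diminished (vii°).
D minor (harmonic minor) shares 2: A, C#dim.
Gb major shares 0: none.
B minor (natural minor) shares 7: D, Em, F#m, G, A, Bm, C#dim.
The most common triads (7) are shared with B minor.

B minor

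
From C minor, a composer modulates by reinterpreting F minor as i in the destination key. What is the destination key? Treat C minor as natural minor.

The numeral i denotes a minor triad on scale degree 1. With F on degree 1, the tonic of the new key is F.
Degree 1 carries a minor triad in minor keys, so the destination is F minor.
Check: the diatonic triads of F minor (natural minor) are Fm (i), Gdim (ii°), Ab (III), Bbm (iv), Cm (v), Db (VI), Eb (VII) — F minor is indeed i.

F minor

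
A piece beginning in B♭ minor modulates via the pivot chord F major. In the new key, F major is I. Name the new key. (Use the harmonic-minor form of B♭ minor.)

The numeral I denotes a major triad on scale degree 1. With F on degree 1, the tonic of the new key is F.
Degree 1 carries a major triad in major keys, so the destination is F major.
Check: the diatonic triads of F major are F (I), Gm (ii), Am (iii), B♭ (IV), C (V), Dm (vi), Edim (vii°) — F major is indeed I.

F major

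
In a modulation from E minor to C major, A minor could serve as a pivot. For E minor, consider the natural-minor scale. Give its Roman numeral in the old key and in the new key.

The scale of E minor (natural minor) is E F# G A B C D; A is degree 4, and the triad built there (A-C-E) is minor, so it is iv.
The scale of C major is C D E F G A B; A is degree 6, and the triad built there (A-C-E) is minor, so it is vi.

iv in E minor; vi in C major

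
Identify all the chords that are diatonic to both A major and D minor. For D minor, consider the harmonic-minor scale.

Triads in A major: A (I), Bm (ii), C#m (iii), D (IV), E (V), F#m (vi), G#dim (vii°).
Triads in D minor (harmonic minor): Dm (i), Edim (ii°), Faug (III+), Gm (iv), A (V), Bb (VI), C#dim (vii°).
Shared triads with their functions: A (I in A major, V in D minor).

A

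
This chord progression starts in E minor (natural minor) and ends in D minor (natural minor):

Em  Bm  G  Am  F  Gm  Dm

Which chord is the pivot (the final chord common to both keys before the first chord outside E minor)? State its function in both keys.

Chords diatonic to E minor: Em, F♯dim, G, Am, Bm, C, D.
Reading the progression, the first chord not in that set is F, so the modulation leaves E minor there.
The chord immediately before F is Am, which is diatonic to both keys: iv in E minor and v in D minor.

Am — iv in E minor, v in D minor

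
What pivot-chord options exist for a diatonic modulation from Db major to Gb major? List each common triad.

Triads in Db major: Db (I), Ebm (ii), Fm (iii), Gb (IV), Ab (V), Bbm (vi), Cdim (vii°).
Triads in Gb major: Gb (I), Abm (ii), Bbm (iii), Cb (IV), Db (V), Ebm (vi), Fdim (vii°).
Shared triads with their functions: Db (I in Db major, V in Gb major); Ebm (ii in Db major, vi in Gb major); Gb (IV in Db major, I in Gb major); Bbm (vi in Db major, iii in Gb major).

Db, Ebm, Gb, Bbm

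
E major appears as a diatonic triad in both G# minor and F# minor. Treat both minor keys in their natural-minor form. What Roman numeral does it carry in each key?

VI in G# minor; VII in F# minor

The scale of G# minor (natural minor) is G# A# B C# D# E F#; E is degree 6, and the triad built there (E-G#-B) is major, so it is VI.
The scale of F# minor (natural minor) is F# G# A B C# D E; E is degree 7, and the triad built there (E-G#-B) is major, so it is VII.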